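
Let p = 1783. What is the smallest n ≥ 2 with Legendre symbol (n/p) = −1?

3

(2/1783) = +1, so 2 is a residue.
(3/1783) = −1, so 3 is the smallest positive non-residue mod 1783.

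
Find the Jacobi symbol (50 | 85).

Pull out 2: since 85 ≡ 5 (mod 8), (2/85) = -1.
Reciprocity: 25 ≡ 1 and 85 ≡ 1 (mod 4), so (25/85) = +(85/25).
Reduce top mod 25: now compute (10/25).
Pull out 2: since 25 ≡ 1 (mod 8), (2/25) = +1.
Reciprocity: 5 ≡ 1 and 25 ≡ 1 (mod 4), so (5/25) = +(25/5).
Reduce top mod 5: now compute (0/5).
Top reduces to 0: gcd > 1, so the symbol is 0.

0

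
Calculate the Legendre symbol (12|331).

Euler's criterion: (12/331) ≡ 12^165 (mod 331).
12^2 ≡ 144 (mod 331)
12^4 ≡ 214 (mod 331)
12^8 ≡ 118 (mod 331)
12^16 ≡ 22 (mod 331)
12^32 ≡ 153 (mod 331)
12^64 ≡ 239 (mod 331)
12^128 ≡ 189 (mod 331)
12^165 = 12^(128+32+4+1) ≡ 330 (mod 331).
Result is 330 ≡ −1, so (12/331) = −1.

-1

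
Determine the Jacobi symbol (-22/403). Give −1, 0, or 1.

First reduce: -22 ≡ 381 (mod 403).
Reciprocity: 381 ≡ 1 and 403 ≡ 3 (mod 4), so (381/403) = +(403/381).
Reduce top mod 381: now compute (22/381).
Pull out 2: since 381 ≡ 5 (mod 8), (2/381) = -1.
Reciprocity: 11 ≡ 3 and 381 ≡ 1 (mod 4), so (11/381) = +(381/11).
Reduce top mod 11: now compute (7/11).
Reciprocity: 7 ≡ 3 and 11 ≡ 3 (mod 4), so (7/11) = −(11/7).
Reduce top mod 7: now compute (4/7).
Pull out 2^2: since 7 ≡ 7 (mod 8), (2/7) = +1, so (2/7)^2 = +1.
Reached (1/7) = 1. Collecting the sign flips along the way, the symbol is +1.

1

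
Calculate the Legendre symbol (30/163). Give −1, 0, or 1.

-1

Pull out 2: since 163 ≡ 3 (mod 8), (2/163) = -1.
Reciprocity: 15 ≡ 3 and 163 ≡ 3 (mod 4), so (15/163) = −(163/15).
Reduce top mod 15: now compute (13/15).
Reciprocity: 13 ≡ 1 and 15 ≡ 3 (mod 4), so (13/15) = +(15/13).
Reduce top mod 13: now compute (2/13).
Pull out 2: since 13 ≡ 5 (mod 8), (2/13) = -1.
Reached (1/13) = 1. Collecting the sign flips along the way, the symbol is -1.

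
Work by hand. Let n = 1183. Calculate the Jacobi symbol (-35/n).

0

First reduce: -35 ≡ 1148 (mod 1183).
Pull out 2^2: since 1183 ≡ 7 (mod 8), (2/1183) = +1, so (2/1183)^2 = +1.
Reciprocity: 287 ≡ 3 and 1183 ≡ 3 (mod 4), so (287/1183) = −(1183/287).
Reduce top mod 287: now compute (35/287).
Reciprocity: 35 ≡ 3 and 287 ≡ 3 (mod 4), so (35/287) = −(287/35).
Reduce top mod 35: now compute (7/35).
Reciprocity: 7 ≡ 3 and 35 ≡ 3 (mod 4), so (7/35) = −(35/7).
Reduce top mod 7: now compute (0/7).
Top reduces to 0: gcd > 1, so the symbol is 0.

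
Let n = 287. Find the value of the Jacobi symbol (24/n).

1

Pull out 2^3: since 287 ≡ 7 (mod 8), (2/287) = +1, so (2/287)^3 = +1.
Reciprocity: 3 ≡ 3 and 287 ≡ 3 (mod 4), so (3/287) = −(287/3).
Reduce top mod 3: now compute (2/3).
Pull out 2: since 3 ≡ 3 (mod 8), (2/3) = -1.
Reached (1/3) = 1. Collecting the sign flips along the way, the symbol is +1.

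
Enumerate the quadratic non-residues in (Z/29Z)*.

Square k = 1,…,14 (k and 29−k give the same square):
1²=1, 2²=4, 3²=9, 4²=16, 5²=25, 6²≡7, 7²≡20, 8²≡6, 9²≡23, 10²≡13, 11²≡5, 12²≡28, 13²≡24, 14²≡22 (mod 29).
The residues are {1, 4, 5, 6, 7, 9, 13, 16, 20, 22, 23, 24, 25, 28}; the non-residues are the remaining 14 nonzero classes.

2, 3, 8, 10, 11, 12, 14, 15, 17, 18, 19, 21, 26, 27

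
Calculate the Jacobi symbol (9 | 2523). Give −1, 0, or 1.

0

Reciprocity: 9 ≡ 1 and 2523 ≡ 3 (mod 4), so (9/2523) = +(2523/9).
Reduce top mod 9: now compute (3/9).
Reciprocity: 3 ≡ 3 and 9 ≡ 1 (mod 4), so (3/9) = +(9/3).
Reduce top mod 3: now compute (0/3).
Top reduces to 0: gcd > 1, so the symbol is 0.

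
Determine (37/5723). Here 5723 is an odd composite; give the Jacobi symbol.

Reciprocity: 37 ≡ 1 and 5723 ≡ 3 (mod 4), so (37/5723) = +(5723/37).
Reduce top mod 37: now compute (25/37).
Reciprocity: 25 ≡ 1 and 37 ≡ 1 (mod 4), so (25/37) = +(37/25).
Reduce top mod 25: now compute (12/25).
Pull out 2^2: since 25 ≡ 1 (mod 8), (2/25) = +1, so (2/25)^2 = +1.
Reciprocity: 3 ≡ 3 and 25 ≡ 1 (mod 4), so (3/25) = +(25/3).
Reduce top mod 3: now compute (1/3).
Reached (1/3) = 1. Collecting the sign flips along the way, the symbol is +1.

1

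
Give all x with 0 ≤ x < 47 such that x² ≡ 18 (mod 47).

Since 47 ≡ 3 (mod 4), a square root of 18 is 18^((47+1)/4) = 18^12 mod 47.
Repeated squaring: 18^2≡42, 18^4≡25, 18^8≡14 (mod 47).
18^12 = 18^(8+4) ≡ 21 (mod 47).
Check: 21² = 441 ≡ 18 (mod 47). The two roots are 21 and 26.

21, 26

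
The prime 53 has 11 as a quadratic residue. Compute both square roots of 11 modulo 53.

53 ≡ 1 (mod 4), so we find a root by search.
Trying successive values, 8² = 64 ≡ 11 (mod 53). The other root is 53 − 8 = 45.

8, 45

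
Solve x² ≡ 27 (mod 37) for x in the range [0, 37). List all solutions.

37 ≡ 1 (mod 4), so we find a root by search.
Trying successive values, 8² = 64 ≡ 27 (mod 37). The other root is 37 − 8 = 29.

8, 29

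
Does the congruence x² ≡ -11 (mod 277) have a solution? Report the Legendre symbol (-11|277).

-1

First reduce: -11 ≡ 266 (mod 277).
Pull out 2: since 277 ≡ 5 (mod 8), (2/277) = -1.
Reciprocity: 133 ≡ 1 and 277 ≡ 1 (mod 4), so (133/277) = +(277/133).
Reduce top mod 133: now compute (11/133).
Reciprocity: 11 ≡ 3 and 133 ≡ 1 (mod 4), so (11/133) = +(133/11).
Reduce top mod 11: now compute (1/11).
Reached (1/11) = 1. Collecting the sign flips along the way, the symbol is -1.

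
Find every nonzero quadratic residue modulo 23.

Square k = 1,…,11 (k and 23−k give the same square):
1²=1, 2²=4, 3²=9, 4²=16, 5²≡2, 6²≡13, 7²≡3, 8²≡18, 9²≡12, 10²≡8, 11²≡6 (mod 23).
So the quadratic residues mod 23 are {1, 2, 3, 4, 6, 8, 9, 12, 13, 16, 18}.

1,2,3,4,6,8,9,12,13,16,18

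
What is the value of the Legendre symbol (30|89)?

Euler's criterion: (30/89) ≡ 30^44 (mod 89).
30^2 ≡ 10 (mod 89)
30^4 ≡ 11 (mod 89)
30^8 ≡ 32 (mod 89)
30^16 ≡ 45 (mod 89)
30^32 ≡ 67 (mod 89)
30^44 = 30^(32+8+4) ≡ 88 (mod 89).
Result is 88 ≡ −1, so (30/89) = −1.

-1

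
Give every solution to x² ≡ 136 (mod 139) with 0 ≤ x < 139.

Since 139 ≡ 3 (mod 4), a square root of 136 is 136^((139+1)/4) = 136^35 mod 139.
Repeated squaring: 136^2≡9, 136^4≡81, 136^8≡28, 136^16≡89, 136^32≡137 (mod 139).
136^35 = 136^(32+2+1) ≡ 54 (mod 139).
Check: 54² = 2916 ≡ 136 (mod 139). The two roots are 54 and 85.

54, 85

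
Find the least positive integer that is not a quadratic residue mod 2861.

(2/2861) = −1, so 2 is the smallest positive non-residue mod 2861.

2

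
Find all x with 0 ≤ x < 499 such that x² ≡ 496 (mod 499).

220, 279

Since 499 ≡ 3 (mod 4), a square root of 496 is 496^((499+1)/4) = 496^125 mod 499.
Repeated squaring: 496^2≡9, 496^4≡81, 496^8≡74, 496^16≡486, 496^32≡169, 496^64≡118 (mod 499).
496^125 = 496^(64+32+16+8+4+1) ≡ 279 (mod 499).
Check: 279² = 77841 ≡ 496 (mod 499). The two roots are 220 and 279.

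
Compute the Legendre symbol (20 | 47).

-1

Euler's criterion: (20/47) ≡ 20^23 (mod 47).
20^2 ≡ 24 (mod 47)
20^4 ≡ 12 (mod 47)
20^8 ≡ 3 (mod 47)
20^16 ≡ 9 (mod 47)
20^23 = 20^(16+4+2+1) ≡ 46 (mod 47).
Result is 46 ≡ −1, so (20/47) = −1.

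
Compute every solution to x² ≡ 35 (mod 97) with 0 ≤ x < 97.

36, 61

97 ≡ 1 (mod 4), so we find a root by search.
Trying successive values, 36² = 1296 ≡ 35 (mod 97). The other root is 97 − 36 = 61.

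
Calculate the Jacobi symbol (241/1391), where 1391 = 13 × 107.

-1

Reciprocity: 241 ≡ 1 and 1391 ≡ 3 (mod 4), so (241/1391) = +(1391/241).
Reduce top mod 241: now compute (186/241).
Pull out 2: since 241 ≡ 1 (mod 8), (2/241) = +1.
Reciprocity: 93 ≡ 1 and 241 ≡ 1 (mod 4), so (93/241) = +(241/93).
Reduce top mod 93: now compute (55/93).
Reciprocity: 55 ≡ 3 and 93 ≡ 1 (mod 4), so (55/93) = +(93/55).
Reduce top mod 55: now compute (38/55).
Pull out 2: since 55 ≡ 7 (mod 8), (2/55) = +1.
Reciprocity: 19 ≡ 3 and 55 ≡ 3 (mod 4), so (19/55) = −(55/19).
Reduce top mod 19: now compute (17/19).
Reciprocity: 17 ≡ 1 and 19 ≡ 3 (mod 4), so (17/19) = +(19/17).
Reduce top mod 17: now compute (2/17).
Pull out 2: since 17 ≡ 1 (mod 8), (2/17) = +1.
Reached (1/17) = 1. Collecting the sign flips along the way, the symbol is -1.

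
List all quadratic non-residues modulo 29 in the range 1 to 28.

2, 3, 8, 10, 11, 12, 14, 15, 17, 18, 19, 21, 26, 27

Square k = 1,…,14 (k and 29−k give the same square):
1²=1, 2²=4, 3²=9, 4²=16, 5²=25, 6²≡7, 7²≡20, 8²≡6, 9²≡23, 10²≡13, 11²≡5, 12²≡28, 13²≡24, 14²≡22 (mod 29).
The residues are {1, 4, 5, 6, 7, 9, 13, 16, 20, 22, 23, 24, 25, 28}; the non-residues are the remaining 14 nonzero classes.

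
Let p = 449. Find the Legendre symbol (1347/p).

0

First reduce: 1347 ≡ 0 (mod 449).
Top reduces to 0: gcd > 1, so the symbol is 0.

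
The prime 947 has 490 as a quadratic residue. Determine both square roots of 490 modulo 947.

170, 777

Since 947 ≡ 3 (mod 4), a square root of 490 is 490^((947+1)/4) = 490^237 mod 947.
Repeated squaring: 490^2≡509, 490^4≡550, 490^8≡407, 490^16≡871, 490^32≡94, 490^64≡313, 490^128≡428 (mod 947).
490^237 = 490^(128+64+32+8+4+1) ≡ 777 (mod 947).
Check: 777² = 603729 ≡ 490 (mod 947). The two roots are 170 and 777.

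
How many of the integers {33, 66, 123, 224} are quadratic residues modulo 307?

1

(33/307) = -1 → non-residue.
(66/307) = +1 → QR.
(123/307) = -1 → non-residue.
(224/307) = -1 → non-residue.
Total quadratic residues among the 4: 1.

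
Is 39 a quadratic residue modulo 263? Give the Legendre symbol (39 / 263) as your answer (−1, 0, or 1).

1

Reciprocity: 39 ≡ 3 and 263 ≡ 3 (mod 4), so (39/263) = −(263/39).
Reduce top mod 39: now compute (29/39).
Reciprocity: 29 ≡ 1 and 39 ≡ 3 (mod 4), so (29/39) = +(39/29).
Reduce top mod 29: now compute (10/29).
Pull out 2: since 29 ≡ 5 (mod 8), (2/29) = -1.
Reciprocity: 5 ≡ 1 and 29 ≡ 1 (mod 4), so (5/29) = +(29/5).
Reduce top mod 5: now compute (4/5).
Pull out 2^2: since 5 ≡ 5 (mod 8), (2/5) = -1, so (2/5)^2 = +1.
Reached (1/5) = 1. Collecting the sign flips along the way, the symbol is +1.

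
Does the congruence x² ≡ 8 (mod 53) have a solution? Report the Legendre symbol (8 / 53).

Euler's criterion: (8/53) ≡ 8^26 (mod 53).
8^2 ≡ 11 (mod 53)
8^4 ≡ 15 (mod 53)
8^8 ≡ 13 (mod 53)
8^16 ≡ 10 (mod 53)
8^26 = 8^(16+8+2) ≡ 52 (mod 53).
Result is 52 ≡ −1, so (8/53) = −1.

-1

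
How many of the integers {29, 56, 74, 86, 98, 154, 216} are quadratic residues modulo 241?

(29/241) = +1 → QR.
(56/241) = -1 → non-residue.
(74/241) = -1 → non-residue.
(86/241) = -1 → non-residue.
(98/241) = +1 → QR.
(154/241) = +1 → QR.
(216/241) = +1 → QR.
Total quadratic residues among the 7: 4.

4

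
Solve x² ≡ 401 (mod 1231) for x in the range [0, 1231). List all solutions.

190, 1041

Since 1231 ≡ 3 (mod 4), a square root of 401 is 401^((1231+1)/4) = 401^308 mod 1231.
Repeated squaring: 401^2≡771, 401^4≡1099, 401^8≡190, 401^16≡401, 401^32≡771, 401^64≡1099, 401^128≡190, 401^256≡401 (mod 1231).
401^308 = 401^(256+32+16+4) ≡ 190 (mod 1231).
Check: 190² = 36100 ≡ 401 (mod 1231). The two roots are 190 and 1041.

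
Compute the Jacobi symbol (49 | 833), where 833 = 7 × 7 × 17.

Reciprocity: 49 ≡ 1 and 833 ≡ 1 (mod 4), so (49/833) = +(833/49).
Reduce top mod 49: now compute (0/49).
Top reduces to 0: gcd > 1, so the symbol is 0.

0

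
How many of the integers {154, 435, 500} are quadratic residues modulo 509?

2

(154/509) = +1 → QR.
(435/509) = -1 → non-residue.
(500/509) = +1 → QR.
Total quadratic residues among the 3: 2.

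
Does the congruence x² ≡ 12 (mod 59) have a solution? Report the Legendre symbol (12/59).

Pull out 2^2: since 59 ≡ 3 (mod 8), (2/59) = -1, so (2/59)^2 = +1.
Reciprocity: 3 ≡ 3 and 59 ≡ 3 (mod 4), so (3/59) = −(59/3).
Reduce top mod 3: now compute (2/3).
Pull out 2: since 3 ≡ 3 (mod 8), (2/3) = -1.
Reached (1/3) = 1. Collecting the sign flips along the way, the symbol is +1.

1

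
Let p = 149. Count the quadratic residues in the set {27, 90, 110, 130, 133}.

(27/149) = -1 → non-residue.
(90/149) = -1 → non-residue.
(110/149) = +1 → QR.
(130/149) = +1 → QR.
(133/149) = +1 → QR.
Total quadratic residues among the 5: 3.

3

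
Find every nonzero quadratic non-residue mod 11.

Square k = 1,…,5 (k and 11−k give the same square):
1²=1, 2²=4, 3²=9, 4²≡5, 5²≡3 (mod 11).
The residues are {1, 3, 4, 5, 9}; the non-residues are the remaining 5 nonzero classes.

2, 6, 7, 8, 10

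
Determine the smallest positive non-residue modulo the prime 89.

3

(2/89) = +1, so 2 is a residue.
(3/89) = −1, so 3 is the smallest positive non-residue mod 89.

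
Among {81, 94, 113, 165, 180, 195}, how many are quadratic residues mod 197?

1

(81/197) = +1 → QR.
(94/197) = -1 → non-residue.
(113/197) = -1 → non-residue.
(165/197) = -1 → non-residue.
(180/197) = -1 → non-residue.
(195/197) = -1 → non-residue.
Total quadratic residues among the 6: 1.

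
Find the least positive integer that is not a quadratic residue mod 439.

3

(2/439) = +1, so 2 is a residue.
(3/439) = −1, so 3 is the smallest positive non-residue mod 439.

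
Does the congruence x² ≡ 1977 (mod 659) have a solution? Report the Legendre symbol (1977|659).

First reduce: 1977 ≡ 0 (mod 659).
Top reduces to 0: gcd > 1, so the symbol is 0.

0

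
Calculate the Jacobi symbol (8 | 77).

Pull out 2^3: since 77 ≡ 5 (mod 8), (2/77) = -1, so (2/77)^3 = -1.
Reached (1/77) = 1. Collecting the sign flips along the way, the symbol is -1.

-1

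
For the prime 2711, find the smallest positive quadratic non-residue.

(2/2711) = +1, so 2 is a residue.
(3/2711) = +1, so 3 is a residue.
(4/2711) = +1, so 4 is a residue.
(5/2711) = +1, so 5 is a residue.
(6/2711) = +1, so 6 is a residue.
(7/2711) = −1, so 7 is the smallest positive non-residue mod 2711.

7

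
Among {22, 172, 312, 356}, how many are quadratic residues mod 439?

(22/439) = +1 → QR.
(172/439) = -1 → non-residue.
(312/439) = -1 → non-residue.
(356/439) = -1 → non-residue.
Total quadratic residues among the 4: 1.

1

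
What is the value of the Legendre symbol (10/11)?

Pull out 2: since 11 ≡ 3 (mod 8), (2/11) = -1.
Reciprocity: 5 ≡ 1 and 11 ≡ 3 (mod 4), so (5/11) = +(11/5).
Reduce top mod 5: now compute (1/5).
Reached (1/5) = 1. Collecting the sign flips along the way, the symbol is -1.

-1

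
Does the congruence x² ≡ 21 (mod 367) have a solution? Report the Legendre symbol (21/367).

Euler's criterion: (21/367) ≡ 21^183 (mod 367).
21^2 ≡ 74 (mod 367)
21^4 ≡ 338 (mod 367)
21^8 ≡ 107 (mod 367)
21^16 ≡ 72 (mod 367)
21^32 ≡ 46 (mod 367)
21^64 ≡ 281 (mod 367)
21^128 ≡ 56 (mod 367)
21^183 = 21^(128+32+16+4+2+1) ≡ 366 (mod 367).
Result is 366 ≡ −1, so (21/367) = −1.

-1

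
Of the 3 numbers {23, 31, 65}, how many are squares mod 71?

0

(23/71) = -1 → non-residue.
(31/71) = -1 → non-residue.
(65/71) = -1 → non-residue.
Total quadratic residues among the 3: 0.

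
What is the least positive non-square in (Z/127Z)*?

3

(2/127) = +1, so 2 is a residue.
(3/127) = −1, so 3 is the smallest positive non-residue mod 127.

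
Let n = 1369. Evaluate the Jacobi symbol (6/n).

Pull out 2: since 1369 ≡ 1 (mod 8), (2/1369) = +1.
Reciprocity: 3 ≡ 3 and 1369 ≡ 1 (mod 4), so (3/1369) = +(1369/3).
Reduce top mod 3: now compute (1/3).
Reached (1/3) = 1. Collecting the sign flips along the way, the symbol is +1.

1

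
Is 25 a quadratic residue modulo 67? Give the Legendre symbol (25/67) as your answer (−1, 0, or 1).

1

Reciprocity: 25 ≡ 1 and 67 ≡ 3 (mod 4), so (25/67) = +(67/25).
Reduce top mod 25: now compute (17/25).
Reciprocity: 17 ≡ 1 and 25 ≡ 1 (mod 4), so (17/25) = +(25/17).
Reduce top mod 17: now compute (8/17).
Pull out 2^3: since 17 ≡ 1 (mod 8), (2/17) = +1, so (2/17)^3 = +1.
Reached (1/17) = 1. Collecting the sign flips along the way, the symbol is +1.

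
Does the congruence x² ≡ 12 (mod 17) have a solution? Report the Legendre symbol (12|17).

-1

Pull out 2^2: since 17 ≡ 1 (mod 8), (2/17) = +1, so (2/17)^2 = +1.
Reciprocity: 3 ≡ 3 and 17 ≡ 1 (mod 4), so (3/17) = +(17/3).
Reduce top mod 3: now compute (2/3).
Pull out 2: since 3 ≡ 3 (mod 8), (2/3) = -1.
Reached (1/3) = 1. Collecting the sign flips along the way, the symbol is -1.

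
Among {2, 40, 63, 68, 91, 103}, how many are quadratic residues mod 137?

(2/137) = +1 → QR.
(40/137) = -1 → non-residue.
(63/137) = +1 → QR.
(68/137) = +1 → QR.
(91/137) = -1 → non-residue.
(103/137) = +1 → QR.
Total quadratic residues among the 6: 4.

4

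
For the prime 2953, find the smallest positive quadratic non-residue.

5

(2/2953) = +1, so 2 is a residue.
(3/2953) = +1, so 3 is a residue.
(4/2953) = +1, so 4 is a residue.
(5/2953) = −1, so 5 is the smallest positive non-residue mod 2953.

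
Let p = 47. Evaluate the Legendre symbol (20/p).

Pull out 2^2: since 47 ≡ 7 (mod 8), (2/47) = +1, so (2/47)^2 = +1.
Reciprocity: 5 ≡ 1 and 47 ≡ 3 (mod 4), so (5/47) = +(47/5).
Reduce top mod 5: now compute (2/5).
Pull out 2: since 5 ≡ 5 (mod 8), (2/5) = -1.
Reached (1/5) = 1. Collecting the sign flips along the way, the symbol is -1.

-1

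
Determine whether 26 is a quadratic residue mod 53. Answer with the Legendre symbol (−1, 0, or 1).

-1

Pull out 2: since 53 ≡ 5 (mod 8), (2/53) = -1.
Reciprocity: 13 ≡ 1 and 53 ≡ 1 (mod 4), so (13/53) = +(53/13).
Reduce top mod 13: now compute (1/13).
Reached (1/13) = 1. Collecting the sign flips along the way, the symbol is -1.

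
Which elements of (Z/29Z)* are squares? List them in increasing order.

Square k = 1,…,14 (k and 29−k give the same square):
1²=1, 2²=4, 3²=9, 4²=16, 5²=25, 6²≡7, 7²≡20, 8²≡6, 9²≡23, 10²≡13, 11²≡5, 12²≡28, 13²≡24, 14²≡22 (mod 29).
So the quadratic residues mod 29 are {1, 4, 5, 6, 7, 9, 13, 16, 20, 22, 23, 24, 25, 28}.

1, 4, 5, 6, 7, 9, 13, 16, 20, 22, 23, 24, 25, 28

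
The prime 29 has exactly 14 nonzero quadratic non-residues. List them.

Square k = 1,…,14 (k and 29−k give the same square):
1²=1, 2²=4, 3²=9, 4²=16, 5²=25, 6²≡7, 7²≡20, 8²≡6, 9²≡23, 10²≡13, 11²≡5, 12²≡28, 13²≡24, 14²≡22 (mod 29).
The residues are {1, 4, 5, 6, 7, 9, 13, 16, 20, 22, 23, 24, 25, 28}; the non-residues are the remaining 14 nonzero classes.

2, 3, 8, 10, 11, 12, 14, 15, 17, 18, 19, 21, 26, 27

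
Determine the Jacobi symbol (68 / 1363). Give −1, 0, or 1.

Pull out 2^2: since 1363 ≡ 3 (mod 8), (2/1363) = -1, so (2/1363)^2 = +1.
Reciprocity: 17 ≡ 1 and 1363 ≡ 3 (mod 4), so (17/1363) = +(1363/17).
Reduce top mod 17: now compute (3/17).
Reciprocity: 3 ≡ 3 and 17 ≡ 1 (mod 4), so (3/17) = +(17/3).
Reduce top mod 3: now compute (2/3).
Pull out 2: since 3 ≡ 3 (mod 8), (2/3) = -1.
Reached (1/3) = 1. Collecting the sign flips along the way, the symbol is -1.

-1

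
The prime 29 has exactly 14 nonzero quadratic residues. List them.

Square k = 1,…,14 (k and 29−k give the same square):
1²=1, 2²=4, 3²=9, 4²=16, 5²=25, 6²≡7, 7²≡20, 8²≡6, 9²≡23, 10²≡13, 11²≡5, 12²≡28, 13²≡24, 14²≡22 (mod 29).
So the quadratic residues mod 29 are {1, 4, 5, 6, 7, 9, 13, 16, 20, 22, 23, 24, 25, 28}.

1 4 5 6 7 9 13 16 20 22 23 24 25 28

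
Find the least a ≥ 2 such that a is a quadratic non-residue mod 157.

(2/157) = −1, so 2 is the smallest positive non-residue mod 157.

2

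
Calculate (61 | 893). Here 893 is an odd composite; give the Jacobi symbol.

Reciprocity: 61 ≡ 1 and 893 ≡ 1 (mod 4), so (61/893) = +(893/61).
Reduce top mod 61: now compute (39/61).
Reciprocity: 39 ≡ 3 and 61 ≡ 1 (mod 4), so (39/61) = +(61/39).
Reduce top mod 39: now compute (22/39).
Pull out 2: since 39 ≡ 7 (mod 8), (2/39) = +1.
Reciprocity: 11 ≡ 3 and 39 ≡ 3 (mod 4), so (11/39) = −(39/11).
Reduce top mod 11: now compute (6/11).
Pull out 2: since 11 ≡ 3 (mod 8), (2/11) = -1.
Reciprocity: 3 ≡ 3 and 11 ≡ 3 (mod 4), so (3/11) = −(11/3).
Reduce top mod 3: now compute (2/3).
Pull out 2: since 3 ≡ 3 (mod 8), (2/3) = -1.
Reached (1/3) = 1. Collecting the sign flips along the way, the symbol is +1.

1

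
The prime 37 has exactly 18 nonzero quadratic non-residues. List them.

Square k = 1,…,18 (k and 37−k give the same square):
1²=1, 2²=4, 3²=9, 4²=16, 5²=25, 6²=36, 7²≡12, 8²≡27, 9²≡7, 10²≡26, 11²≡10, 12²≡33, 13²≡21, 14²≡11, 15²≡3, 16²≡34, 17²≡30, 18²≡28 (mod 37).
The residues are {1, 3, 4, 7, 9, 10, 11, 12, 16, 21, 25, 26, 27, 28, 30, 33, 34, 36}; the non-residues are the remaining 18 nonzero classes.

2, 5, 6, 8, 13, 14, 15, 17, 18, 19, 20, 22, 23, 24, 29, 31, 32, 35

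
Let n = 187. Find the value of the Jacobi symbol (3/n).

Reciprocity: 3 ≡ 3 and 187 ≡ 3 (mod 4), so (3/187) = −(187/3).
Reduce top mod 3: now compute (1/3).
Reached (1/3) = 1. Collecting the sign flips along the way, the symbol is -1.

-1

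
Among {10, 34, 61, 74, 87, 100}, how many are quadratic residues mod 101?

2

(10/101) = -1 → non-residue.
(34/101) = -1 → non-residue.
(61/101) = -1 → non-residue.
(74/101) = -1 → non-residue.
(87/101) = +1 → QR.
(100/101) = +1 → QR.
Total quadratic residues among the 6: 2.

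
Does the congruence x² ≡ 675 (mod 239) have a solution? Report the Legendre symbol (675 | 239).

1

Euler's criterion: (675/239) ≡ 197^119 (mod 239).
197^2 ≡ 91 (mod 239)
197^4 ≡ 155 (mod 239)
197^8 ≡ 125 (mod 239)
197^16 ≡ 90 (mod 239)
197^32 ≡ 213 (mod 239)
197^64 ≡ 198 (mod 239)
197^119 = 197^(64+32+16+4+2+1) ≡ 1 (mod 239).
Result is 1, so (675/239) = 1.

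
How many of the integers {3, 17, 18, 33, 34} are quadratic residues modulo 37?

(3/37) = +1 → QR.
(17/37) = -1 → non-residue.
(18/37) = -1 → non-residue.
(33/37) = +1 → QR.
(34/37) = +1 → QR.
Total quadratic residues among the 5: 3.

3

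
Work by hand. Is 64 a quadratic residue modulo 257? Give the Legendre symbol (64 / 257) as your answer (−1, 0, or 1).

Pull out 2^6: since 257 ≡ 1 (mod 8), (2/257) = +1, so (2/257)^6 = +1.
Reached (1/257) = 1. Collecting the sign flips along the way, the symbol is +1.

1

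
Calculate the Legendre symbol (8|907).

Euler's criterion: (8/907) ≡ 8^453 (mod 907).
8^2 ≡ 64 (mod 907)
8^4 ≡ 468 (mod 907)
8^8 ≡ 437 (mod 907)
8^16 ≡ 499 (mod 907)
8^32 ≡ 483 (mod 907)
8^64 ≡ 190 (mod 907)
8^128 ≡ 727 (mod 907)
8^256 ≡ 655 (mod 907)
8^453 = 8^(256+128+64+4+1) ≡ 906 (mod 907).
Result is 906 ≡ −1, so (8/907) = −1.

-1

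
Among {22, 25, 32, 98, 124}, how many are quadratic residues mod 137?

(22/137) = +1 → QR.
(25/137) = +1 → QR.
(32/137) = +1 → QR.
(98/137) = +1 → QR.
(124/137) = -1 → non-residue.
Total quadratic residues among the 5: 4.

4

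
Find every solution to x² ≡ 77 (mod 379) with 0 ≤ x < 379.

142, 237

Since 379 ≡ 3 (mod 4), a square root of 77 is 77^((379+1)/4) = 77^95 mod 379.
Repeated squaring: 77^2≡244, 77^4≡33, 77^8≡331, 77^16≡30, 77^32≡142, 77^64≡77 (mod 379).
77^95 = 77^(64+16+8+4+2+1) ≡ 142 (mod 379).
Check: 142² = 20164 ≡ 77 (mod 379). The two roots are 142 and 237.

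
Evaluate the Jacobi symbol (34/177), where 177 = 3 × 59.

-1

Pull out 2: since 177 ≡ 1 (mod 8), (2/177) = +1.
Reciprocity: 17 ≡ 1 and 177 ≡ 1 (mod 4), so (17/177) = +(177/17).
Reduce top mod 17: now compute (7/17).
Reciprocity: 7 ≡ 3 and 17 ≡ 1 (mod 4), so (7/17) = +(17/7).
Reduce top mod 7: now compute (3/7).
Reciprocity: 3 ≡ 3 and 7 ≡ 3 (mod 4), so (3/7) = −(7/3).
Reduce top mod 3: now compute (1/3).
Reached (1/3) = 1. Collecting the sign flips along the way, the symbol is -1.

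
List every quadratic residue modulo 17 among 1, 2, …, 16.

Square k = 1,…,8 (k and 17−k give the same square):
1²=1, 2²=4, 3²=9, 4²=16, 5²≡8, 6²≡2, 7²≡15, 8²≡13 (mod 17).
So the quadratic residues mod 17 are {1, 2, 4, 8, 9, 13, 15, 16}.

1 2 4 8 9 13 15 16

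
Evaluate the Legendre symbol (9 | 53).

Euler's criterion: (9/53) ≡ 9^26 (mod 53).
9^2 ≡ 28 (mod 53)
9^4 ≡ 42 (mod 53)
9^8 ≡ 15 (mod 53)
9^16 ≡ 13 (mod 53)
9^26 = 9^(16+8+2) ≡ 1 (mod 53).
Result is 1, so (9/53) = 1.

1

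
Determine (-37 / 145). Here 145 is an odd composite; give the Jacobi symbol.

1

First reduce: -37 ≡ 108 (mod 145).
Pull out 2^2: since 145 ≡ 1 (mod 8), (2/145) = +1, so (2/145)^2 = +1.
Reciprocity: 27 ≡ 3 and 145 ≡ 1 (mod 4), so (27/145) = +(145/27).
Reduce top mod 27: now compute (10/27).
Pull out 2: since 27 ≡ 3 (mod 8), (2/27) = -1.
Reciprocity: 5 ≡ 1 and 27 ≡ 3 (mod 4), so (5/27) = +(27/5).
Reduce top mod 5: now compute (2/5).
Pull out 2: since 5 ≡ 5 (mod 8), (2/5) = -1.
Reached (1/5) = 1. Collecting the sign flips along the way, the symbol is +1.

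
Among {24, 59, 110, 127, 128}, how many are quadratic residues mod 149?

(24/149) = +1 → QR.
(59/149) = -1 → non-residue.
(110/149) = +1 → QR.
(127/149) = +1 → QR.
(128/149) = -1 → non-residue.
Total quadratic residues among the 5: 3.

3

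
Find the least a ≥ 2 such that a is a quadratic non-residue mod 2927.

(2/2927) = +1, so 2 is a residue.
(3/2927) = +1, so 3 is a residue.
(4/2927) = +1, so 4 is a residue.
(5/2927) = −1, so 5 is the smallest positive non-residue mod 2927.

5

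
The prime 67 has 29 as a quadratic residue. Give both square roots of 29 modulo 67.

30, 37

Since 67 ≡ 3 (mod 4), a square root of 29 is 29^((67+1)/4) = 29^17 mod 67.
Repeated squaring: 29^2≡37, 29^4≡29, 29^8≡37, 29^16≡29 (mod 67).
29^17 = 29^(16+1) ≡ 37 (mod 67).
Check: 37² = 1369 ≡ 29 (mod 67). The two roots are 30 and 37.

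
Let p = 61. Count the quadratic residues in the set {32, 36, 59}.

(32/61) = -1 → non-residue.
(36/61) = +1 → QR.
(59/61) = -1 → non-residue.
Total quadratic residues among the 3: 1.

1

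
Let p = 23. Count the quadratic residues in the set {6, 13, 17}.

2

(6/23) = +1 → QR.
(13/23) = +1 → QR.
(17/23) = -1 → non-residue.
Total quadratic residues among the 3: 2.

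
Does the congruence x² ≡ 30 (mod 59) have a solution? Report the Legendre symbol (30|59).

Pull out 2: since 59 ≡ 3 (mod 8), (2/59) = -1.
Reciprocity: 15 ≡ 3 and 59 ≡ 3 (mod 4), so (15/59) = −(59/15).
Reduce top mod 15: now compute (14/15).
Pull out 2: since 15 ≡ 7 (mod 8), (2/15) = +1.
Reciprocity: 7 ≡ 3 and 15 ≡ 3 (mod 4), so (7/15) = −(15/7).
Reduce top mod 7: now compute (1/7).
Reached (1/7) = 1. Collecting the sign flips along the way, the symbol is -1.

-1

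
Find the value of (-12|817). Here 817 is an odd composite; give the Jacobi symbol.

First reduce: -12 ≡ 805 (mod 817).
Reciprocity: 805 ≡ 1 and 817 ≡ 1 (mod 4), so (805/817) = +(817/805).
Reduce top mod 805: now compute (12/805).
Pull out 2^2: since 805 ≡ 5 (mod 8), (2/805) = -1, so (2/805)^2 = +1.
Reciprocity: 3 ≡ 3 and 805 ≡ 1 (mod 4), so (3/805) = +(805/3).
Reduce top mod 3: now compute (1/3).
Reached (1/3) = 1. Collecting the sign flips along the way, the symbol is +1.

1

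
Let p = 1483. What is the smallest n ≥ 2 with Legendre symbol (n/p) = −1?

(2/1483) = −1, so 2 is the smallest positive non-residue mod 1483.

2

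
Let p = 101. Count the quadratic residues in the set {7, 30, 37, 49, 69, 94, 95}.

(7/101) = -1 → non-residue.
(30/101) = +1 → QR.
(37/101) = +1 → QR.
(49/101) = +1 → QR.
(69/101) = -1 → non-residue.
(94/101) = -1 → non-residue.
(95/101) = +1 → QR.
Total quadratic residues among the 7: 4.

4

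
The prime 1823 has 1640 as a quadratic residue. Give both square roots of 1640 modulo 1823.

842, 981

Since 1823 ≡ 3 (mod 4), a square root of 1640 is 1640^((1823+1)/4) = 1640^456 mod 1823.
Repeated squaring: 1640^2≡675, 1640^4≡1698, 1640^8≡1041, 1640^16≡819, 1640^32≡1720, 1640^64≡1494, 1640^128≡684, 1640^256≡1168 (mod 1823).
1640^456 = 1640^(256+128+64+8) ≡ 842 (mod 1823).
Check: 842² = 708964 ≡ 1640 (mod 1823). The two roots are 842 and 981.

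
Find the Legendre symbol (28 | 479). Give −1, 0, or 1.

Euler's criterion: (28/479) ≡ 28^239 (mod 479).
28^2 ≡ 305 (mod 479)
28^4 ≡ 99 (mod 479)
28^8 ≡ 221 (mod 479)
28^16 ≡ 462 (mod 479)
28^32 ≡ 289 (mod 479)
28^64 ≡ 175 (mod 479)
28^128 ≡ 448 (mod 479)
28^239 = 28^(128+64+32+8+4+2+1) ≡ 1 (mod 479).
Result is 1, so (28/479) = 1.

1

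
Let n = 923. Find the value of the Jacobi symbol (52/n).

Pull out 2^2: since 923 ≡ 3 (mod 8), (2/923) = -1, so (2/923)^2 = +1.
Reciprocity: 13 ≡ 1 and 923 ≡ 3 (mod 4), so (13/923) = +(923/13).
Reduce top mod 13: now compute (0/13).
Top reduces to 0: gcd > 1, so the symbol is 0.

0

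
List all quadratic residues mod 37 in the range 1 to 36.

Square k = 1,…,18 (k and 37−k give the same square):
1²=1, 2²=4, 3²=9, 4²=16, 5²=25, 6²=36, 7²≡12, 8²≡27, 9²≡7, 10²≡26, 11²≡10, 12²≡33, 13²≡21, 14²≡11, 15²≡3, 16²≡34, 17²≡30, 18²≡28 (mod 37).
So the quadratic residues mod 37 are {1, 3, 4, 7, 9, 10, 11, 12, 16, 21, 25, 26, 27, 28, 30, 33, 34, 36}.

1,3,4,7,9,10,11,12,16,21,25,26,27,28,30,33,34,36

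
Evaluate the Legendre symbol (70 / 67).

-1

Euler's criterion: (70/67) ≡ 3^33 (mod 67).
3^2 ≡ 9 (mod 67)
3^4 ≡ 14 (mod 67)
3^8 ≡ 62 (mod 67)
3^16 ≡ 25 (mod 67)
3^32 ≡ 22 (mod 67)
3^33 = 3^(32+1) ≡ 66 (mod 67).
Result is 66 ≡ −1, so (70/67) = −1.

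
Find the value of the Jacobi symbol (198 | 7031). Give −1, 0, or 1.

Pull out 2: since 7031 ≡ 7 (mod 8), (2/7031) = +1.
Reciprocity: 99 ≡ 3 and 7031 ≡ 3 (mod 4), so (99/7031) = −(7031/99).
Reduce top mod 99: now compute (2/99).
Pull out 2: since 99 ≡ 3 (mod 8), (2/99) = -1.
Reached (1/99) = 1. Collecting the sign flips along the way, the symbol is +1.

1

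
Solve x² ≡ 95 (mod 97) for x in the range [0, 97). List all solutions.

17, 80

97 ≡ 1 (mod 4), so we find a root by search.
Trying successive values, 17² = 289 ≡ 95 (mod 97). The other root is 97 − 17 = 80.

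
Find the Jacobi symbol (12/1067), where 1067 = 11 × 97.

1

Pull out 2^2: since 1067 ≡ 3 (mod 8), (2/1067) = -1, so (2/1067)^2 = +1.
Reciprocity: 3 ≡ 3 and 1067 ≡ 3 (mod 4), so (3/1067) = −(1067/3).
Reduce top mod 3: now compute (2/3).
Pull out 2: since 3 ≡ 3 (mod 8), (2/3) = -1.
Reached (1/3) = 1. Collecting the sign flips along the way, the symbol is +1.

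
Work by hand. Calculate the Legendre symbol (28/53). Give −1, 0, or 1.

1

Pull out 2^2: since 53 ≡ 5 (mod 8), (2/53) = -1, so (2/53)^2 = +1.
Reciprocity: 7 ≡ 3 and 53 ≡ 1 (mod 4), so (7/53) = +(53/7).
Reduce top mod 7: now compute (4/7).
Pull out 2^2: since 7 ≡ 7 (mod 8), (2/7) = +1, so (2/7)^2 = +1.
Reached (1/7) = 1. Collecting the sign flips along the way, the symbol is +1.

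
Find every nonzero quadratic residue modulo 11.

Square k = 1,…,5 (k and 11−k give the same square):
1²=1, 2²=4, 3²=9, 4²≡5, 5²≡3 (mod 11).
So the quadratic residues mod 11 are {1, 3, 4, 5, 9}.

1, 3, 4, 5, 9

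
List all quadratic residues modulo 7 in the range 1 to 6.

Square k = 1,…,3 (k and 7−k give the same square):
1²=1, 2²=4, 3²≡2 (mod 7).
So the quadratic residues mod 7 are {1, 2, 4}.

1,2,4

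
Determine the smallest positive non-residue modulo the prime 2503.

3

(2/2503) = +1, so 2 is a residue.
(3/2503) = −1, so 3 is the smallest positive non-residue mod 2503.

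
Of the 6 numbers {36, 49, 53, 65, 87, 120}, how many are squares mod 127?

4

(36/127) = +1 → QR.
(49/127) = +1 → QR.
(53/127) = -1 → non-residue.
(65/127) = -1 → non-residue.
(87/127) = +1 → QR.
(120/127) = +1 → QR.
Total quadratic residues among the 6: 4.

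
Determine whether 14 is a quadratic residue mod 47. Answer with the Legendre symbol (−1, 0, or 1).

1

Euler's criterion: (14/47) ≡ 14^23 (mod 47).
14^2 ≡ 8 (mod 47)
14^4 ≡ 17 (mod 47)
14^8 ≡ 7 (mod 47)
14^16 ≡ 2 (mod 47)
14^23 = 14^(16+4+2+1) ≡ 1 (mod 47).
Result is 1, so (14/47) = 1.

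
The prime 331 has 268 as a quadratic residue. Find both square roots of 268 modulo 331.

54, 277

Since 331 ≡ 3 (mod 4), a square root of 268 is 268^((331+1)/4) = 268^83 mod 331.
Repeated squaring: 268^2≡328, 268^4≡9, 268^8≡81, 268^16≡272, 268^32≡171, 268^64≡113 (mod 331).
268^83 = 268^(64+16+2+1) ≡ 54 (mod 331).
Check: 54² = 2916 ≡ 268 (mod 331). The two roots are 54 and 277.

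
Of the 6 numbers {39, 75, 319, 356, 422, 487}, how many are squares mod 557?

3

(39/557) = +1 → QR.
(75/557) = -1 → non-residue.
(319/557) = -1 → non-residue.
(356/557) = -1 → non-residue.
(422/557) = +1 → QR.
(487/557) = +1 → QR.
Total quadratic residues among the 6: 3.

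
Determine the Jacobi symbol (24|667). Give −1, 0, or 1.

Pull out 2^3: since 667 ≡ 3 (mod 8), (2/667) = -1, so (2/667)^3 = -1.
Reciprocity: 3 ≡ 3 and 667 ≡ 3 (mod 4), so (3/667) = −(667/3).
Reduce top mod 3: now compute (1/3).
Reached (1/3) = 1. Collecting the sign flips along the way, the symbol is +1.

1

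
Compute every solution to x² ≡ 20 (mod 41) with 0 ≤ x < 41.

15, 26

41 ≡ 1 (mod 4), so we find a root by search.
Trying successive values, 15² = 225 ≡ 20 (mod 41). The other root is 41 − 15 = 26.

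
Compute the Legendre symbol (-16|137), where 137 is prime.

1

Euler's criterion: (-16/137) ≡ 121^68 (mod 137).
121^2 ≡ 119 (mod 137)
121^4 ≡ 50 (mod 137)
121^8 ≡ 34 (mod 137)
121^16 ≡ 60 (mod 137)
121^32 ≡ 38 (mod 137)
121^64 ≡ 74 (mod 137)
121^68 = 121^(64+4) ≡ 1 (mod 137).
Result is 1, so (-16/137) = 1.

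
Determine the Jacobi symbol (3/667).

Reciprocity: 3 ≡ 3 and 667 ≡ 3 (mod 4), so (3/667) = −(667/3).
Reduce top mod 3: now compute (1/3).
Reached (1/3) = 1. Collecting the sign flips along the way, the symbol is -1.

-1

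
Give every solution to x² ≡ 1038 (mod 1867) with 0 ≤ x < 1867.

Since 1867 ≡ 3 (mod 4), a square root of 1038 is 1038^((1867+1)/4) = 1038^467 mod 1867.
Repeated squaring: 1038^2≡185, 1038^4≡619, 1038^8≡426, 1038^16≡377, 1038^32≡237, 1038^64≡159, 1038^128≡1010, 1038^256≡718 (mod 1867).
1038^467 = 1038^(256+128+64+16+2+1) ≡ 1613 (mod 1867).
Check: 1613² = 2601769 ≡ 1038 (mod 1867). The two roots are 254 and 1613.

254, 1613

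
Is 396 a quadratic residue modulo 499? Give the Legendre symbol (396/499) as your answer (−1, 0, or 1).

-1

Euler's criterion: (396/499) ≡ 396^249 (mod 499).
396^2 ≡ 130 (mod 499)
396^4 ≡ 433 (mod 499)
396^8 ≡ 364 (mod 499)
396^16 ≡ 261 (mod 499)
396^32 ≡ 257 (mod 499)
396^64 ≡ 181 (mod 499)
396^128 ≡ 326 (mod 499)
396^249 = 396^(128+64+32+16+8+1) ≡ 498 (mod 499).
Result is 498 ≡ −1, so (396/499) = −1.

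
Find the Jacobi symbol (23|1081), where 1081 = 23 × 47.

0

Reciprocity: 23 ≡ 3 and 1081 ≡ 1 (mod 4), so (23/1081) = +(1081/23).
Reduce top mod 23: now compute (0/23).
Top reduces to 0: gcd > 1, so the symbol is 0.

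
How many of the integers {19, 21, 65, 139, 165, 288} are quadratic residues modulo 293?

(19/293) = -1 → non-residue.
(21/293) = +1 → QR.
(65/293) = +1 → QR.
(139/293) = -1 → non-residue.
(165/293) = -1 → non-residue.
(288/293) = -1 → non-residue.
Total quadratic residues among the 6: 2.

2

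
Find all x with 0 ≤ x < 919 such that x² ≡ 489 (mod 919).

193, 726

Since 919 ≡ 3 (mod 4), a square root of 489 is 489^((919+1)/4) = 489^230 mod 919.
Repeated squaring: 489^2≡181, 489^4≡596, 489^8≡482, 489^16≡736, 489^32≡405, 489^64≡443, 489^128≡502 (mod 919).
489^230 = 489^(128+64+32+4+2) ≡ 193 (mod 919).
Check: 193² = 37249 ≡ 489 (mod 919). The two roots are 193 and 726.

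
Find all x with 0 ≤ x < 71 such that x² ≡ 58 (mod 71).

22, 49

Since 71 ≡ 3 (mod 4), a square root of 58 is 58^((71+1)/4) = 58^18 mod 71.
Repeated squaring: 58^2≡27, 58^4≡19, 58^8≡6, 58^16≡36 (mod 71).
58^18 = 58^(16+2) ≡ 49 (mod 71).
Check: 49² = 2401 ≡ 58 (mod 71). The two roots are 22 and 49.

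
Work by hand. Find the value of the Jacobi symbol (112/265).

-1

Pull out 2^4: since 265 ≡ 1 (mod 8), (2/265) = +1, so (2/265)^4 = +1.
Reciprocity: 7 ≡ 3 and 265 ≡ 1 (mod 4), so (7/265) = +(265/7).
Reduce top mod 7: now compute (6/7).
Pull out 2: since 7 ≡ 7 (mod 8), (2/7) = +1.
Reciprocity: 3 ≡ 3 and 7 ≡ 3 (mod 4), so (3/7) = −(7/3).
Reduce top mod 3: now compute (1/3).
Reached (1/3) = 1. Collecting the sign flips along the way, the symbol is -1.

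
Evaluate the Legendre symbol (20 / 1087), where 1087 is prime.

-1

Pull out 2^2: since 1087 ≡ 7 (mod 8), (2/1087) = +1, so (2/1087)^2 = +1.
Reciprocity: 5 ≡ 1 and 1087 ≡ 3 (mod 4), so (5/1087) = +(1087/5).
Reduce top mod 5: now compute (2/5).
Pull out 2: since 5 ≡ 5 (mod 8), (2/5) = -1.
Reached (1/5) = 1. Collecting the sign flips along the way, the symbol is -1.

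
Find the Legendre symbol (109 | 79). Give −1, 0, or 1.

First reduce: 109 ≡ 30 (mod 79).
Pull out 2: since 79 ≡ 7 (mod 8), (2/79) = +1.
Reciprocity: 15 ≡ 3 and 79 ≡ 3 (mod 4), so (15/79) = −(79/15).
Reduce top mod 15: now compute (4/15).
Pull out 2^2: since 15 ≡ 7 (mod 8), (2/15) = +1, so (2/15)^2 = +1.
Reached (1/15) = 1. Collecting the sign flips along the way, the symbol is -1.

-1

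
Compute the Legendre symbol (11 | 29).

Euler's criterion: (11/29) ≡ 11^14 (mod 29).
11^2 ≡ 5 (mod 29)
11^4 ≡ 25 (mod 29)
11^8 ≡ 16 (mod 29)
11^14 = 11^(8+4+2) ≡ 28 (mod 29).
Result is 28 ≡ −1, so (11/29) = −1.

-1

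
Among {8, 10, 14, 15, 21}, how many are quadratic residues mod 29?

(8/29) = -1 → non-residue.
(10/29) = -1 → non-residue.
(14/29) = -1 → non-residue.
(15/29) = -1 → non-residue.
(21/29) = -1 → non-residue.
Total quadratic residues among the 5: 0.

0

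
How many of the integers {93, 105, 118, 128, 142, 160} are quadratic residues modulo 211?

(93/211) = +1 → QR.
(105/211) = +1 → QR.
(118/211) = -1 → non-residue.
(128/211) = -1 → non-residue.
(142/211) = -1 → non-residue.
(160/211) = -1 → non-residue.
Total quadratic residues among the 6: 2.

2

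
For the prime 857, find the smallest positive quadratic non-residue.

3

(2/857) = +1, so 2 is a residue.
(3/857) = −1, so 3 is the smallest positive non-residue mod 857.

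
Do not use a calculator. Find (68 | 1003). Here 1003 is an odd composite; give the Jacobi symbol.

Pull out 2^2: since 1003 ≡ 3 (mod 8), (2/1003) = -1, so (2/1003)^2 = +1.
Reciprocity: 17 ≡ 1 and 1003 ≡ 3 (mod 4), so (17/1003) = +(1003/17).
Reduce top mod 17: now compute (0/17).
Top reduces to 0: gcd > 1, so the symbol is 0.

0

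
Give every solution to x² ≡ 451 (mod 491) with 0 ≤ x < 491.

Since 491 ≡ 3 (mod 4), a square root of 451 is 451^((491+1)/4) = 451^123 mod 491.
Repeated squaring: 451^2≡127, 451^4≡417, 451^8≡75, 451^16≡224, 451^32≡94, 451^64≡489 (mod 491).
451^123 = 451^(64+32+16+8+2+1) ≡ 351 (mod 491).
Check: 351² = 123201 ≡ 451 (mod 491). The two roots are 140 and 351.

140, 351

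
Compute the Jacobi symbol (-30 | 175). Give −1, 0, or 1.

First reduce: -30 ≡ 145 (mod 175).
Reciprocity: 145 ≡ 1 and 175 ≡ 3 (mod 4), so (145/175) = +(175/145).
Reduce top mod 145: now compute (30/145).
Pull out 2: since 145 ≡ 1 (mod 8), (2/145) = +1.
Reciprocity: 15 ≡ 3 and 145 ≡ 1 (mod 4), so (15/145) = +(145/15).
Reduce top mod 15: now compute (10/15).
Pull out 2: since 15 ≡ 7 (mod 8), (2/15) = +1.
Reciprocity: 5 ≡ 1 and 15 ≡ 3 (mod 4), so (5/15) = +(15/5).
Reduce top mod 5: now compute (0/5).
Top reduces to 0: gcd > 1, so the symbol is 0.

0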